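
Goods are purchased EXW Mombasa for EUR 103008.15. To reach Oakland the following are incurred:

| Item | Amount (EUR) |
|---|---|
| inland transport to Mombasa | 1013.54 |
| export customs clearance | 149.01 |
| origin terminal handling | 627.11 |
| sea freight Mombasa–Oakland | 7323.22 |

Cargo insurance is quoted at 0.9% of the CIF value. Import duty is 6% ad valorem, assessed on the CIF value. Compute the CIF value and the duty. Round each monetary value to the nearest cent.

CIF value: EUR 113139.28; import duty: EUR 6788.36

Let C be the CIF value. C = EXW price + pre-shipment costs + freight + 0.9% × C
C − 0.9% × C = 103008.15 + 1013.54 + 149.01 + 627.11 + 7323.22
0.991 × C = 112121.03
C = 112121.03 / 0.991 = 113139.28
Insurance premium = 0.9% × 113139.28 = 1018.25
Import duty = 113139.28 × 6% = 6788.36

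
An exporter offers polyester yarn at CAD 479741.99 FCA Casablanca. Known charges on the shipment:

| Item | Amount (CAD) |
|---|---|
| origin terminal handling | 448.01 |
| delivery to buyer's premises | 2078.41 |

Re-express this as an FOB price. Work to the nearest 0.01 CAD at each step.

FOB price: CAD 480190.00

Not relevant to the conversion: delivery — on the buyer under both terms; not part of either seller's price.
From FCA to FOB, the seller additionally bears: origin terminal.
FOB price = 479741.99 + 448.01 = 480190.00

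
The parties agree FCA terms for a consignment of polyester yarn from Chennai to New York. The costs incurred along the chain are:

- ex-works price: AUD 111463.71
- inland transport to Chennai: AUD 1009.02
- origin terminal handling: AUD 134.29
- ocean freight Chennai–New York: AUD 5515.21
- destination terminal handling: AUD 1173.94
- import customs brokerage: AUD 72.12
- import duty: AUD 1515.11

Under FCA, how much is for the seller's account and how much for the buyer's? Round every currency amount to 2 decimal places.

FCA: the seller delivers export-cleared goods to the carrier; the buyer bears costs from that point.
Seller's account: goods 111463.71 + inland to port 1009.02 = 112472.73
Buyer's account: origin terminal 134.29 + freight 5515.21 + destination terminal 1173.94 + brokerage 72.12 + duty 1515.11 = 8410.67

Seller: AUD 112472.73; buyer: AUD 8410.67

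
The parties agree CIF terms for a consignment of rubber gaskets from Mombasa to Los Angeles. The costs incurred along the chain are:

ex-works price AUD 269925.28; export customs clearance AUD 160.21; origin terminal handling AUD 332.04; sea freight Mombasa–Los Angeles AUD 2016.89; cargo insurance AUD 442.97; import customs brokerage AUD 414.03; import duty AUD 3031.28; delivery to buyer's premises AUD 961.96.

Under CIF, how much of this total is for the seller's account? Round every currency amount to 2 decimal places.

Seller's account: AUD 272877.39

CIF: the seller pays costs through ocean freight and marine insurance to the destination port.
Seller's account: goods 269925.28 + export clearance 160.21 + origin terminal 332.04 + freight 2016.89 + insurance 442.97 = 272877.39
Buyer's account: brokerage 414.03 + duty 3031.28 + delivery 961.96 = 4407.27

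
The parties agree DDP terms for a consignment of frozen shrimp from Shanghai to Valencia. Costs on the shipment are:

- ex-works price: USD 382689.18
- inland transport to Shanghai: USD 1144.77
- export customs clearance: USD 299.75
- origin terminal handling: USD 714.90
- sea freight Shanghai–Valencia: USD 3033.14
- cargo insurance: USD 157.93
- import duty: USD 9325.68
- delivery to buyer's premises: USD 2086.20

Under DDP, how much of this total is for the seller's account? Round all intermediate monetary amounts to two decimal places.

DDP: the seller bears all costs including import duty.
Seller's account: goods 382689.18 + inland to port 1144.77 + export clearance 299.75 + origin terminal 714.90 + freight 3033.14 + insurance 157.93 + duty 9325.68 + delivery 2086.20 = 399451.55
Buyer's account: 0.00

Seller's account: USD 399451.55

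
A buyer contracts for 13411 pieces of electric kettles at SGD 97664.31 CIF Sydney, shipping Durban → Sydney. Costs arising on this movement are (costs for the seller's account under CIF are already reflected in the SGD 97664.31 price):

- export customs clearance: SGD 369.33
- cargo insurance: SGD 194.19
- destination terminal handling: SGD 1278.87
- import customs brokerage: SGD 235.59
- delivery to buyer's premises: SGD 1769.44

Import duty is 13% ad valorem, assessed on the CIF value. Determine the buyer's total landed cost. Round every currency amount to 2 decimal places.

CIF: the seller pays costs through ocean freight and marine insurance to the destination port.
Already in the invoice (seller's account under CIF): export clearance, insurance — exclude.
The CIF price already equals the CIF value: 97664.31
Import duty = 97664.31 × 13% = 12696.36
Buyer bears: destination terminal 1278.87 + brokerage 235.59 + delivery 1769.44 + duty 12696.36 = 15980.26
Landed cost = invoice 97664.31 + 15980.26 = 113644.57

Total landed cost: SGD 113644.57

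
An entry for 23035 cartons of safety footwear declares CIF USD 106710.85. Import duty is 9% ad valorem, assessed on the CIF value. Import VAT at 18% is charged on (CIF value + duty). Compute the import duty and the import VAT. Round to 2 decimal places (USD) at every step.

Import duty: USD 9603.98; import VAT: USD 20936.67

Import duty = 106710.85 × 9% = 9603.98
VAT base = CIF + duty = 106710.85 + 9603.98 = 116314.83
Import VAT = 116314.83 × 18% = 20936.67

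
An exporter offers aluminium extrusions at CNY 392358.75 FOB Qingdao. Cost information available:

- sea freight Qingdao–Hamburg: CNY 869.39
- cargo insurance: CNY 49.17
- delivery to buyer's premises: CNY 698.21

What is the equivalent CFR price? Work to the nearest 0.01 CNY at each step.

Not relevant to the conversion: delivery, insurance — on the buyer under both terms; not part of either seller's price.
From FOB to CFR, the seller additionally bears: freight.
CFR price = 392358.75 + 869.39 = 393228.14

CFR price: CNY 393228.14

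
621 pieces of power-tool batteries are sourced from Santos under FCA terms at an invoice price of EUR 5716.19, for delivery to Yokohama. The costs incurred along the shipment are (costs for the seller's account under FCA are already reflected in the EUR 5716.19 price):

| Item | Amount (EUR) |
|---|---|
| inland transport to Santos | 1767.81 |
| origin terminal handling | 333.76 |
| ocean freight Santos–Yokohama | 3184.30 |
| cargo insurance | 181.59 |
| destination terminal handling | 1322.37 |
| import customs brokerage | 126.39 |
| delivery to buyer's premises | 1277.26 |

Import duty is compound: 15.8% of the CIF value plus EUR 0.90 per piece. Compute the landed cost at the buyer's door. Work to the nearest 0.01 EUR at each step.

Total landed cost: EUR 14188.46

FCA: the seller delivers export-cleared goods to the carrier; the buyer bears costs from that point.
Already in the invoice (seller's account under FCA): inland to port — exclude.
CIF value = FCA price + origin terminal + freight + insurance = 5716.19 + 333.76 + 3184.30 + 181.59 = 9415.84
Ad valorem component: 9415.84 × 15.8% = 1487.70
Specific component: 621 × 0.90 = 558.90
Import duty = 1487.70 + 558.90 = 2046.60
Buyer bears: origin terminal 333.76 + freight 3184.30 + insurance 181.59 + destination terminal 1322.37 + brokerage 126.39 + delivery 1277.26 + duty 2046.60 = 8472.27
Landed cost = invoice 5716.19 + 8472.27 = 14188.46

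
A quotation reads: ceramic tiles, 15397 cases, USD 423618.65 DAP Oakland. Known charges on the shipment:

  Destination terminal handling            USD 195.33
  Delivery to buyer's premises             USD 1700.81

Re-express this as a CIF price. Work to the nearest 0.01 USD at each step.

From DAP to CIF, the seller no longer bears: destination terminal, delivery.
CIF price = 423618.65 − 195.33 − 1700.81 = 421722.51

CIF price: USD 421722.51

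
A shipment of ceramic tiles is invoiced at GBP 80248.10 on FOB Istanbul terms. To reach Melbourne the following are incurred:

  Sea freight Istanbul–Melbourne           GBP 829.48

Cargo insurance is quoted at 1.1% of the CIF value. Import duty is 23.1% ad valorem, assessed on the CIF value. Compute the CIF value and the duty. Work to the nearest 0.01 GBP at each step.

Let C be the CIF value. C = FOB price + freight + 1.1% × C
C − 1.1% × C = 80248.10 + 829.48
0.989 × C = 81077.58
C = 81077.58 / 0.989 = 81979.35
Insurance premium = 1.1% × 81979.35 = 901.77
Import duty = 81979.35 × 23.1% = 18937.23

CIF value: GBP 81979.35; import duty: GBP 18937.23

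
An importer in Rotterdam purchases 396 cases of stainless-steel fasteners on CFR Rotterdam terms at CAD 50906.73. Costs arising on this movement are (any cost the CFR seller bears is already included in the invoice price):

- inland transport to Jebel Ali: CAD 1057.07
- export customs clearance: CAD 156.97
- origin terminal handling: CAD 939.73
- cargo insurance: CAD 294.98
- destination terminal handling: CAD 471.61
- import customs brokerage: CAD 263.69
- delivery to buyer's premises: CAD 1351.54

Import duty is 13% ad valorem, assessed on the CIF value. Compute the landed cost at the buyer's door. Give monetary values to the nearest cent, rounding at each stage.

Total landed cost: CAD 59944.77

CFR: the seller pays costs through ocean freight to the destination port, but not insurance.
Already in the invoice (seller's account under CFR): inland to port, export clearance, origin terminal — exclude.
CIF value = CFR price + insurance = 50906.73 + 294.98 = 51201.71
Import duty = 51201.71 × 13% = 6656.22
Buyer bears: insurance 294.98 + destination terminal 471.61 + brokerage 263.69 + delivery 1351.54 + duty 6656.22 = 9038.04
Landed cost = invoice 50906.73 + 9038.04 = 59944.77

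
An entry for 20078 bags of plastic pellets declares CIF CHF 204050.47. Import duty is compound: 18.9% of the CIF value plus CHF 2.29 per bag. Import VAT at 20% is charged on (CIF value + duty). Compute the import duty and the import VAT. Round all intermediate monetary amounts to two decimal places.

Import duty: CHF 84544.16; import VAT: CHF 57718.93

Ad valorem component: 204050.47 × 18.9% = 38565.54
Specific component: 20078 × 2.29 = 45978.62
Import duty = 38565.54 + 45978.62 = 84544.16
VAT base = CIF + duty = 204050.47 + 84544.16 = 288594.63
Import VAT = 288594.63 × 20% = 57718.93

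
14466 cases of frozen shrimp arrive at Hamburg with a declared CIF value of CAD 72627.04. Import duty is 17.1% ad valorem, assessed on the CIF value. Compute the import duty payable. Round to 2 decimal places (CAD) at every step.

Import duty: CAD 12419.22

Import duty = 72627.04 × 17.1% = 12419.22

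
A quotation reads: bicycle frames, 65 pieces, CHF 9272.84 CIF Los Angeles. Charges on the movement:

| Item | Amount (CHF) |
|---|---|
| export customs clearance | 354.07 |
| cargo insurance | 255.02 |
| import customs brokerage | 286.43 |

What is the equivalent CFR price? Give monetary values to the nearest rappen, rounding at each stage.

Not relevant to the conversion: export clearance — on the seller under both CIF and CFR; already in the CIF price and stays in the CFR price. brokerage — on the buyer under both terms; not part of either seller's price.
From CIF to CFR, the seller no longer bears: insurance.
CFR price = 9272.84 − 255.02 = 9017.82

CFR price: CHF 9017.82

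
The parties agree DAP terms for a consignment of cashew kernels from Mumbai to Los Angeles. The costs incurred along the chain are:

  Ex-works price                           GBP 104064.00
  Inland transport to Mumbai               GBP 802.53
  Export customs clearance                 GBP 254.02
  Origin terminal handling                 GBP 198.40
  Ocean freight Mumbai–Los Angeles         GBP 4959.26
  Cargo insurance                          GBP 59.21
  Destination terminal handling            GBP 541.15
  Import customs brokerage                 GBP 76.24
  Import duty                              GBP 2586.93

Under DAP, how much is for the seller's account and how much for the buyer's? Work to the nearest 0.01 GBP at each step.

Seller: GBP 110878.57; buyer: GBP 2663.17

DAP: the seller bears all costs to the named destination except import duty and clearance.
Seller's account: goods 104064.00 + inland to port 802.53 + export clearance 254.02 + origin terminal 198.40 + freight 4959.26 + insurance 59.21 + destination terminal 541.15 = 110878.57
Buyer's account: brokerage 76.24 + duty 2586.93 = 2663.17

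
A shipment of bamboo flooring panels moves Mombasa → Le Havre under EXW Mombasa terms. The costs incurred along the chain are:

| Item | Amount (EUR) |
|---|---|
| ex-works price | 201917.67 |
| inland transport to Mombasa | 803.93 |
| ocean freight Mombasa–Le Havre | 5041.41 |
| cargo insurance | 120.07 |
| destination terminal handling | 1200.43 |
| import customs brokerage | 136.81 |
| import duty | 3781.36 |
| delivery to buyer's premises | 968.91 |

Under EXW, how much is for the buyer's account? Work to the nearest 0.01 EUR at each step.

Buyer's account: EUR 12052.92

EXW: the seller makes goods available at their premises; the buyer bears all onward costs.
Seller's account: goods 201917.67 = 201917.67
Buyer's account: inland to port 803.93 + freight 5041.41 + insurance 120.07 + destination terminal 1200.43 + brokerage 136.81 + duty 3781.36 + delivery 968.91 = 12052.92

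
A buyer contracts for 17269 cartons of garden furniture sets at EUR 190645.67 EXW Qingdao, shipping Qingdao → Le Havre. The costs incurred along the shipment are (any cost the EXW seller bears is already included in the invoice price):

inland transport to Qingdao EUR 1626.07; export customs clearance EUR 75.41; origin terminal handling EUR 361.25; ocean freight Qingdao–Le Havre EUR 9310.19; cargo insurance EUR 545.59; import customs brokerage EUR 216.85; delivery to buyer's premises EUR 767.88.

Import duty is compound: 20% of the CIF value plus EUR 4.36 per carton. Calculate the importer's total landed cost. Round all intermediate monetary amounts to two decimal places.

Total landed cost: EUR 319354.59

EXW: the seller makes goods available at their premises; the buyer bears all onward costs.
CIF value = EXW price + inland to port + export clearance + origin terminal + freight + insurance = 190645.67 + 1626.07 + 75.41 + 361.25 + 9310.19 + 545.59 = 202564.18
Ad valorem component: 202564.18 × 20% = 40512.84
Specific component: 17269 × 4.36 = 75292.84
Import duty = 40512.84 + 75292.84 = 115805.68
Buyer bears: inland to port 1626.07 + export clearance 75.41 + origin terminal 361.25 + freight 9310.19 + insurance 545.59 + brokerage 216.85 + delivery 767.88 + duty 115805.68 = 128708.92
Landed cost = invoice 190645.67 + 128708.92 = 319354.59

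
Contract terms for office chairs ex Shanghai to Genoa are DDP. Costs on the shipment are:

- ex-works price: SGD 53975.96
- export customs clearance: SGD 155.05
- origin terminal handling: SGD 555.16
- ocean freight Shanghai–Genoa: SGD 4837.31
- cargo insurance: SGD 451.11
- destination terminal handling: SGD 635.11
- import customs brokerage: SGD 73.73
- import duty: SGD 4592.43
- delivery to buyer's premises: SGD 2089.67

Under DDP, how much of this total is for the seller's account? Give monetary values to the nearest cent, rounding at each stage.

Seller's account: SGD 67365.53

DDP: the seller bears all costs including import duty.
Seller's account: goods 53975.96 + export clearance 155.05 + origin terminal 555.16 + freight 4837.31 + insurance 451.11 + destination terminal 635.11 + brokerage 73.73 + duty 4592.43 + delivery 2089.67 = 67365.53
Buyer's account: 0.00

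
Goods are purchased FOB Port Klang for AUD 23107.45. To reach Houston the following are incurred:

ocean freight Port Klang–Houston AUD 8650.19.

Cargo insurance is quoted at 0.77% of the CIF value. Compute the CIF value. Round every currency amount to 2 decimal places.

CIF value: AUD 32004.07

Let C be the CIF value. C = FOB price + freight + 0.77% × C
C − 0.77% × C = 23107.45 + 8650.19
0.9923 × C = 31757.64
C = 31757.64 / 0.9923 = 32004.07
Insurance premium = 0.77% × 32004.07 = 246.43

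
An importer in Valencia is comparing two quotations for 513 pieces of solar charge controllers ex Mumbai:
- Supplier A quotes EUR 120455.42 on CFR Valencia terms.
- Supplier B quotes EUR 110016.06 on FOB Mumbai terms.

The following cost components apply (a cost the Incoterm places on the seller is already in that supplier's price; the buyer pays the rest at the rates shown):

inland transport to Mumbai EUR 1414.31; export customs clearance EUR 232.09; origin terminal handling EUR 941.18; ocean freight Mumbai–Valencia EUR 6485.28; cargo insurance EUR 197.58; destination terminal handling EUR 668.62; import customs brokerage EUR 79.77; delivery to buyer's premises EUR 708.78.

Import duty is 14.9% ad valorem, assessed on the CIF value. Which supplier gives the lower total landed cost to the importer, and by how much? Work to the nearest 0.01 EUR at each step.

Supplier B is cheaper by EUR 4543.24

Supplier A (CFR):
CIF value = CFR price + insurance = 120455.42 + 197.58 = 120653.00
Import duty = 120653.00 × 14.9% = 17977.30
Buyer bears (A): 197.58 + 668.62 + 79.77 + 708.78 = 1654.75
Landed cost (A) = invoice 120455.42 + 1654.75 + duty 17977.30 = 140087.47
Supplier B (FOB):
CIF value = FOB price + freight + insurance = 110016.06 + 6485.28 + 197.58 = 116698.92
Import duty = 116698.92 × 14.9% = 17388.14
Buyer bears (B): 6485.28 + 197.58 + 668.62 + 79.77 + 708.78 = 8140.03
Landed cost (B) = invoice 110016.06 + 8140.03 + duty 17388.14 = 135544.23
Difference = |140087.47 − 135544.23| = 4543.24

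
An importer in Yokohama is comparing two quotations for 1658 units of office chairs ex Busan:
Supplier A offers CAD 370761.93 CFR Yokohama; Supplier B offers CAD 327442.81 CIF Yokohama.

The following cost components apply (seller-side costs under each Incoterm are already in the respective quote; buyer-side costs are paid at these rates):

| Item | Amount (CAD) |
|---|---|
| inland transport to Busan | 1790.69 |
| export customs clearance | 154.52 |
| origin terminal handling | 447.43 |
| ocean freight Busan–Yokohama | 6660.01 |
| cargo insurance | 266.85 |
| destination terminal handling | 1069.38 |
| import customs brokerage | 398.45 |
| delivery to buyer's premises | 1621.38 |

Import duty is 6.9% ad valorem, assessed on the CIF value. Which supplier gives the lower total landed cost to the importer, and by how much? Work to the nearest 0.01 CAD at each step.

Supplier A (CFR):
CIF value = CFR price + insurance = 370761.93 + 266.85 = 371028.78
Import duty = 371028.78 × 6.9% = 25600.99
Buyer bears (A): 266.85 + 1069.38 + 398.45 + 1621.38 = 3356.06
Landed cost (A) = invoice 370761.93 + 3356.06 + duty 25600.99 = 399718.98
Supplier B (CIF):
The CIF price already equals the CIF value: 327442.81
Import duty = 327442.81 × 6.9% = 22593.55
Buyer bears (B): 1069.38 + 398.45 + 1621.38 = 3089.21
Landed cost (B) = invoice 327442.81 + 3089.21 + duty 22593.55 = 353125.57
Difference = |399718.98 − 353125.57| = 46593.41

Supplier B is cheaper by CAD 46593.41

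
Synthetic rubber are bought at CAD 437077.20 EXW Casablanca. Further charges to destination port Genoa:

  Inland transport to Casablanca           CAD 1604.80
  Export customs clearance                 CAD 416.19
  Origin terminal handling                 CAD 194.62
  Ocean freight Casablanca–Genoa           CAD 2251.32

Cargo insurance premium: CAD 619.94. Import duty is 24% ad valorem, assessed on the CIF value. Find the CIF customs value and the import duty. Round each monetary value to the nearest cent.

CIF = EXW price + pre-shipment costs + freight + insurance
CIF = 437077.20 + 1604.80 + 416.19 + 194.62 + 2251.32 + 619.94 = 442164.07
Import duty = 442164.07 × 24% = 106119.38

CIF value: CAD 442164.07; import duty: CAD 106119.38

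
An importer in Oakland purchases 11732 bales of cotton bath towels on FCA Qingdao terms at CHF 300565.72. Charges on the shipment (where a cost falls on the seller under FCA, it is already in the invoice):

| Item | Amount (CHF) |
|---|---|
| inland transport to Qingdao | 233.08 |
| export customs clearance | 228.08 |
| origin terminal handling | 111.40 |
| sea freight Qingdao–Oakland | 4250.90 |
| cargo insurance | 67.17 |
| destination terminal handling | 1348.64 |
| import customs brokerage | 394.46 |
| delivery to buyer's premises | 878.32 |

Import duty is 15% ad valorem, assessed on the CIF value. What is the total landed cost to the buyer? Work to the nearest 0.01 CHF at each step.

Total landed cost: CHF 353365.89

FCA: the seller delivers export-cleared goods to the carrier; the buyer bears costs from that point.
Already in the invoice (seller's account under FCA): inland to port, export clearance — exclude.
CIF value = FCA price + origin terminal + freight + insurance = 300565.72 + 111.40 + 4250.90 + 67.17 = 304995.19
Import duty = 304995.19 × 15% = 45749.28
Buyer bears: origin terminal 111.40 + freight 4250.90 + insurance 67.17 + destination terminal 1348.64 + brokerage 394.46 + delivery 878.32 + duty 45749.28 = 52800.17
Landed cost = invoice 300565.72 + 52800.17 = 353365.89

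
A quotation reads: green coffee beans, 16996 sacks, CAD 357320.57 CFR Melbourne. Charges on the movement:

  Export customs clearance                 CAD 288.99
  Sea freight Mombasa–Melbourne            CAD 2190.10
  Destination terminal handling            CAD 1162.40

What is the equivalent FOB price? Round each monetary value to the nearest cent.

FOB price: CAD 355130.47

Not relevant to the conversion: export clearance — on the seller under both CFR and FOB; already in the CFR price and stays in the FOB price. destination terminal — on the buyer under both terms; not part of either seller's price.
From CFR to FOB, the seller no longer bears: freight.
FOB price = 357320.57 − 2190.10 = 355130.47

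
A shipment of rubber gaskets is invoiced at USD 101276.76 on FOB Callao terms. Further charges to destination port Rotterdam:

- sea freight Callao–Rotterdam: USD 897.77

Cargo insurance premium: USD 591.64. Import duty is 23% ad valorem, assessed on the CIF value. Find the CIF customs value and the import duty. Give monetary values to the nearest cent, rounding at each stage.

CIF = FOB price + freight + insurance
CIF = 101276.76 + 897.77 + 591.64 = 102766.17
Import duty = 102766.17 × 23% = 23636.22

CIF value: USD 102766.17; import duty: USD 23636.22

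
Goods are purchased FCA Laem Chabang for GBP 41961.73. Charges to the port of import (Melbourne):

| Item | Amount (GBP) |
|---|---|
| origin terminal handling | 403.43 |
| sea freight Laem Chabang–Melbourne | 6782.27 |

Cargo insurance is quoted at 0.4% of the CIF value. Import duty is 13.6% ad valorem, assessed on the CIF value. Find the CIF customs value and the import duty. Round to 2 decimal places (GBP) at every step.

CIF value: GBP 49344.81; import duty: GBP 6710.89

Let C be the CIF value. C = FCA price + pre-shipment costs + freight + 0.4% × C
C − 0.4% × C = 41961.73 + 403.43 + 6782.27
0.996 × C = 49147.43
C = 49147.43 / 0.996 = 49344.81
Insurance premium = 0.4% × 49344.81 = 197.38
Import duty = 49344.81 × 13.6% = 6710.89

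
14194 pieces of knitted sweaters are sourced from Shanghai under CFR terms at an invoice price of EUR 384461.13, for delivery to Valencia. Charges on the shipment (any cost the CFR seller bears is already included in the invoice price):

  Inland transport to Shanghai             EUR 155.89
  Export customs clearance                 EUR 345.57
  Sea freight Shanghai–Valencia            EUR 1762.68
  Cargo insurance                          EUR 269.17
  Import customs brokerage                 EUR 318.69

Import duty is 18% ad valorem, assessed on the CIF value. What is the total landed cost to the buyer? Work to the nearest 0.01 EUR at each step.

CFR: the seller pays costs through ocean freight to the destination port, but not insurance.
Already in the invoice (seller's account under CFR): inland to port, export clearance, freight — exclude.
CIF value = CFR price + insurance = 384461.13 + 269.17 = 384730.30
Import duty = 384730.30 × 18% = 69251.45
Buyer bears: insurance 269.17 + brokerage 318.69 + duty 69251.45 = 69839.31
Landed cost = invoice 384461.13 + 69839.31 = 454300.44

Total landed cost: EUR 454300.44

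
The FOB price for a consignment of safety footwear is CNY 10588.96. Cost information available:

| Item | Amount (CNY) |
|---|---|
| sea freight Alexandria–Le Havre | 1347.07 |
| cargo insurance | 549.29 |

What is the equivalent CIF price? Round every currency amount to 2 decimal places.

From FOB to CIF, the seller additionally bears: freight, insurance.
CIF price = 10588.96 + 1347.07 + 549.29 = 12485.32

CIF price: CNY 12485.32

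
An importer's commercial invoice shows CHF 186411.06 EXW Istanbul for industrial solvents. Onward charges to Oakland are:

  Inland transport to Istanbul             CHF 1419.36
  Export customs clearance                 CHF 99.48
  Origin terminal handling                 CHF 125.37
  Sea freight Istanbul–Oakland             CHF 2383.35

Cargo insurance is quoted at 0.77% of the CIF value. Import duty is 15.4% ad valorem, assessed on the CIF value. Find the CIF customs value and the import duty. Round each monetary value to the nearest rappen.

Let C be the CIF value. C = EXW price + pre-shipment costs + freight + 0.77% × C
C − 0.77% × C = 186411.06 + 1419.36 + 99.48 + 125.37 + 2383.35
0.9923 × C = 190438.62
C = 190438.62 / 0.9923 = 191916.38
Insurance premium = 0.77% × 191916.38 = 1477.76
Import duty = 191916.38 × 15.4% = 29555.12

CIF value: CHF 191916.38; import duty: CHF 29555.12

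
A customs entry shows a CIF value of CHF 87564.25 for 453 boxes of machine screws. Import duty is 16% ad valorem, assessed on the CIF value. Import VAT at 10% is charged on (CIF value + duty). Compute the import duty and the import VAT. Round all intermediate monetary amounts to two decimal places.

Import duty: CHF 14010.28; import VAT: CHF 10157.45

Import duty = 87564.25 × 16% = 14010.28
VAT base = CIF + duty = 87564.25 + 14010.28 = 101574.53
Import VAT = 101574.53 × 10% = 10157.45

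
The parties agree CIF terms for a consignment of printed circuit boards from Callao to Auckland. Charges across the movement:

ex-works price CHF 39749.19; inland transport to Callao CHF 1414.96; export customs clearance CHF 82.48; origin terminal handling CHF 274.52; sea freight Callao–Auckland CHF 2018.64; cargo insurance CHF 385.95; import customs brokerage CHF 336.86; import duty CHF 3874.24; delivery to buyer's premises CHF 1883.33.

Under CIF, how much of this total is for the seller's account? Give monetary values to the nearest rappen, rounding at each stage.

Seller's account: CHF 43925.74

CIF: the seller pays costs through ocean freight and marine insurance to the destination port.
Seller's account: goods 39749.19 + inland to port 1414.96 + export clearance 82.48 + origin terminal 274.52 + freight 2018.64 + insurance 385.95 = 43925.74
Buyer's account: brokerage 336.86 + duty 3874.24 + delivery 1883.33 = 6094.43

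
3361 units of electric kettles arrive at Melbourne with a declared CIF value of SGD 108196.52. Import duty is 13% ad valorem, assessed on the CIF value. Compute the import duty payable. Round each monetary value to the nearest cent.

Import duty = 108196.52 × 13% = 14065.55

Import duty: SGD 14065.55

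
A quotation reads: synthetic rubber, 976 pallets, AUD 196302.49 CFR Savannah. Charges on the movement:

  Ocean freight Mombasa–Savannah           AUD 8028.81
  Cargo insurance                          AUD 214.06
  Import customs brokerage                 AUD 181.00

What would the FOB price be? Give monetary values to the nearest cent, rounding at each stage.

Not relevant to the conversion: insurance, brokerage — on the buyer under both terms; not part of either seller's price.
From CFR to FOB, the seller no longer bears: freight.
FOB price = 196302.49 − 8028.81 = 188273.68

FOB price: AUD 188273.68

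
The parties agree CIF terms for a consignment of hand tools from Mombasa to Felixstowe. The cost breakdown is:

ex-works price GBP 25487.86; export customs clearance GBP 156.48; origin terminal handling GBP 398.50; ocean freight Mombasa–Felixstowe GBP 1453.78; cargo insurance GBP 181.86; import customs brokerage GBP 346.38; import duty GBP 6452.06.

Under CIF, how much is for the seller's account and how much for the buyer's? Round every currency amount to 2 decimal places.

CIF: the seller pays costs through ocean freight and marine insurance to the destination port.
Seller's account: goods 25487.86 + export clearance 156.48 + origin terminal 398.50 + freight 1453.78 + insurance 181.86 = 27678.48
Buyer's account: brokerage 346.38 + duty 6452.06 = 6798.44

Seller: GBP 27678.48; buyer: GBP 6798.44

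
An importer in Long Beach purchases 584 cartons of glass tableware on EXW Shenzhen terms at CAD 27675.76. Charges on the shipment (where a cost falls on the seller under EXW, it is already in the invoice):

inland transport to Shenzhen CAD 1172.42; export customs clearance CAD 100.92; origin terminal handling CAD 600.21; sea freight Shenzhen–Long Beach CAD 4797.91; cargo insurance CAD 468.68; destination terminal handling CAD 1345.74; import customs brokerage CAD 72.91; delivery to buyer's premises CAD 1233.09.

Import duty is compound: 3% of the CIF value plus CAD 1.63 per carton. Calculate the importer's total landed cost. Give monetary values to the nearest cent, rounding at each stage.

EXW: the seller makes goods available at their premises; the buyer bears all onward costs.
CIF value = EXW price + inland to port + export clearance + origin terminal + freight + insurance = 27675.76 + 1172.42 + 100.92 + 600.21 + 4797.91 + 468.68 = 34815.90
Ad valorem component: 34815.90 × 3% = 1044.48
Specific component: 584 × 1.63 = 951.92
Import duty = 1044.48 + 951.92 = 1996.40
Buyer bears: inland to port 1172.42 + export clearance 100.92 + origin terminal 600.21 + freight 4797.91 + insurance 468.68 + destination terminal 1345.74 + brokerage 72.91 + delivery 1233.09 + duty 1996.40 = 11788.28
Landed cost = invoice 27675.76 + 11788.28 = 39464.04

Total landed cost: CAD 39464.04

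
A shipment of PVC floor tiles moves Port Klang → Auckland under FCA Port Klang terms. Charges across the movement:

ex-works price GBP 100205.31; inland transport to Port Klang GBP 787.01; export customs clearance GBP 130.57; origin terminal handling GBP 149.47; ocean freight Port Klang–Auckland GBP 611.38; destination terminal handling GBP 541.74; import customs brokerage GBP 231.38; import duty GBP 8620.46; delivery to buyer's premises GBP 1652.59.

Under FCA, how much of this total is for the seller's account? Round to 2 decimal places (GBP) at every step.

Seller's account: GBP 101122.89

FCA: the seller delivers export-cleared goods to the carrier; the buyer bears costs from that point.
Seller's account: goods 100205.31 + inland to port 787.01 + export clearance 130.57 = 101122.89
Buyer's account: origin terminal 149.47 + freight 611.38 + destination terminal 541.74 + brokerage 231.38 + duty 8620.46 + delivery 1652.59 = 11807.02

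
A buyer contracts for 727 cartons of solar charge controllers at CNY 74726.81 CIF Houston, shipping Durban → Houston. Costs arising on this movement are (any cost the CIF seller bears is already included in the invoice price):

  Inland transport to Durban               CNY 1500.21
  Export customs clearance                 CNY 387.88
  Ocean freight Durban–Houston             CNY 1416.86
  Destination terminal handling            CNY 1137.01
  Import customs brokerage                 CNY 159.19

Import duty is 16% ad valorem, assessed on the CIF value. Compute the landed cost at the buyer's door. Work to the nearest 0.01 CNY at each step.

Total landed cost: CNY 87979.30

CIF: the seller pays costs through ocean freight and marine insurance to the destination port.
Already in the invoice (seller's account under CIF): inland to port, export clearance, freight — exclude.
The CIF price already equals the CIF value: 74726.81
Import duty = 74726.81 × 16% = 11956.29
Buyer bears: destination terminal 1137.01 + brokerage 159.19 + duty 11956.29 = 13252.49
Landed cost = invoice 74726.81 + 13252.49 = 87979.30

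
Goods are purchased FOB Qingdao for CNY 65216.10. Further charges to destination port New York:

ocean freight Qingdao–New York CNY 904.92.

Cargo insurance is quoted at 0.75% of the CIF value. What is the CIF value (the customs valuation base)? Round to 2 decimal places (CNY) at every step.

Let C be the CIF value. C = FOB price + freight + 0.75% × C
C − 0.75% × C = 65216.10 + 904.92
0.9925 × C = 66121.02
C = 66121.02 / 0.9925 = 66620.68
Insurance premium = 0.75% × 66620.68 = 499.66

CIF value: CNY 66620.68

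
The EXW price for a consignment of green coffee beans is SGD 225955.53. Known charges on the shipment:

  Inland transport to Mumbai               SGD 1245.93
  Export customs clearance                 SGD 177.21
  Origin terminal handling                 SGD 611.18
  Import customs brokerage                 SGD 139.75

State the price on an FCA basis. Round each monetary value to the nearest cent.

FCA price: SGD 227378.67

Not relevant to the conversion: origin terminal, brokerage — on the buyer under both terms; not part of either seller's price.
From EXW to FCA, the seller additionally bears: inland to port, export clearance.
FCA price = 225955.53 + 1245.93 + 177.21 = 227378.67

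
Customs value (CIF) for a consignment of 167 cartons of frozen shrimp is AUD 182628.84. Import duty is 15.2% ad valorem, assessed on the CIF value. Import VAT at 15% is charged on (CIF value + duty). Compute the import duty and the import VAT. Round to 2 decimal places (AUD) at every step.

Import duty = 182628.84 × 15.2% = 27759.58
VAT base = CIF + duty = 182628.84 + 27759.58 = 210388.42
Import VAT = 210388.42 × 15% = 31558.26

Import duty: AUD 27759.58; import VAT: AUD 31558.26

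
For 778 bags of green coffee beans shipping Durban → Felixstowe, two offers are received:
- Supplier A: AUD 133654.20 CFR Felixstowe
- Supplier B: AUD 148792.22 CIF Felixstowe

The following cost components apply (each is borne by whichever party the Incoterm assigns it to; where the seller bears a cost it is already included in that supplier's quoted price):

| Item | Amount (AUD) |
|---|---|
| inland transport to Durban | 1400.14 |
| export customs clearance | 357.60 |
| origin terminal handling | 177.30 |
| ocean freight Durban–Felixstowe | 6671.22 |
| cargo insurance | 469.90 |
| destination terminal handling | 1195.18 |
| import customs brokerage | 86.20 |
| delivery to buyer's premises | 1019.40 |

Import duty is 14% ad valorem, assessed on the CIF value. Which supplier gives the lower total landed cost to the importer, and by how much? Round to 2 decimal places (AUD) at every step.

Supplier A is cheaper by AUD 16721.66

Supplier A (CFR):
CIF value = CFR price + insurance = 133654.20 + 469.90 = 134124.10
Import duty = 134124.10 × 14% = 18777.37
Buyer bears (A): 469.90 + 1195.18 + 86.20 + 1019.40 = 2770.68
Landed cost (A) = invoice 133654.20 + 2770.68 + duty 18777.37 = 155202.25
Supplier B (CIF):
The CIF price already equals the CIF value: 148792.22
Import duty = 148792.22 × 14% = 20830.91
Buyer bears (B): 1195.18 + 86.20 + 1019.40 = 2300.78
Landed cost (B) = invoice 148792.22 + 2300.78 + duty 20830.91 = 171923.91
Difference = |155202.25 − 171923.91| = 16721.66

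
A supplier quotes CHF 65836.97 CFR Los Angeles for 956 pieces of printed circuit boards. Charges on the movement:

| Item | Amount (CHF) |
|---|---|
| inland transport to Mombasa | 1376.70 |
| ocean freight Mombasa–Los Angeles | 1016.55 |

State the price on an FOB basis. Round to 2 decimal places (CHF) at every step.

Not relevant to the conversion: inland to port — on the seller under both CFR and FOB; already in the CFR price and stays in the FOB price.
From CFR to FOB, the seller no longer bears: freight.
FOB price = 65836.97 − 1016.55 = 64820.42

FOB price: CHF 64820.42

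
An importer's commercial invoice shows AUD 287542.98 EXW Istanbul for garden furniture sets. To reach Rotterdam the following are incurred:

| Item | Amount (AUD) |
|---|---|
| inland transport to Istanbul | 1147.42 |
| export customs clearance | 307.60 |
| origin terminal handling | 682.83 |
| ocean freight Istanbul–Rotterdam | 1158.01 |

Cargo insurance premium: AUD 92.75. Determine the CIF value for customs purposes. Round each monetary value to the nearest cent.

CIF value: AUD 290931.59

CIF = EXW price + pre-shipment costs + freight + insurance
CIF = 287542.98 + 1147.42 + 307.60 + 682.83 + 1158.01 + 92.75 = 290931.59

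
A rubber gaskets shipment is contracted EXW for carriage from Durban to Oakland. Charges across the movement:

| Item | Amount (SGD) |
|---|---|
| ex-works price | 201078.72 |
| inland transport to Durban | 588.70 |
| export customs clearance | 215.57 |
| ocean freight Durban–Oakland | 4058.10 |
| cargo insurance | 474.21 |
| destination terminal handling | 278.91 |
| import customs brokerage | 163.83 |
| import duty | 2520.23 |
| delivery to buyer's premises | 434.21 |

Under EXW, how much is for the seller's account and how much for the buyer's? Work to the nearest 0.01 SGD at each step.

Seller: SGD 201078.72; buyer: SGD 8733.76

EXW: the seller makes goods available at their premises; the buyer bears all onward costs.
Seller's account: goods 201078.72 = 201078.72
Buyer's account: inland to port 588.70 + export clearance 215.57 + freight 4058.10 + insurance 474.21 + destination terminal 278.91 + brokerage 163.83 + duty 2520.23 + delivery 434.21 = 8733.76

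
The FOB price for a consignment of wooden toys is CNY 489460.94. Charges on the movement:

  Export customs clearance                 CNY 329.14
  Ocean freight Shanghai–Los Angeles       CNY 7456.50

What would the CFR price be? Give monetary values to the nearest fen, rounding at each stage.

Not relevant to the conversion: export clearance — on the seller under both FOB and CFR; already in the FOB price and stays in the CFR price.
From FOB to CFR, the seller additionally bears: freight.
CFR price = 489460.94 + 7456.50 = 496917.44

CFR price: CNY 496917.44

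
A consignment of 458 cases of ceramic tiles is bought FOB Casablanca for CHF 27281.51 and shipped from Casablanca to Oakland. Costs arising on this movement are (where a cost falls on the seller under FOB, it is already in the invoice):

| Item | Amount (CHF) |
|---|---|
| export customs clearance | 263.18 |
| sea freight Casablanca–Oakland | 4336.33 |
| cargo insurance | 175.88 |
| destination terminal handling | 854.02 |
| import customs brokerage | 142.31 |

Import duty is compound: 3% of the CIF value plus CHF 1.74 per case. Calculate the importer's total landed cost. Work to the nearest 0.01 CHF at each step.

FOB: the seller bears costs until goods are on board at the origin port; the buyer bears freight, insurance and all costs thereafter.
Already in the invoice (seller's account under FOB): export clearance — exclude.
CIF value = FOB price + freight + insurance = 27281.51 + 4336.33 + 175.88 = 31793.72
Ad valorem component: 31793.72 × 3% = 953.81
Specific component: 458 × 1.74 = 796.92
Import duty = 953.81 + 796.92 = 1750.73
Buyer bears: freight 4336.33 + insurance 175.88 + destination terminal 854.02 + brokerage 142.31 + duty 1750.73 = 7259.27
Landed cost = invoice 27281.51 + 7259.27 = 34540.78

Total landed cost: CHF 34540.78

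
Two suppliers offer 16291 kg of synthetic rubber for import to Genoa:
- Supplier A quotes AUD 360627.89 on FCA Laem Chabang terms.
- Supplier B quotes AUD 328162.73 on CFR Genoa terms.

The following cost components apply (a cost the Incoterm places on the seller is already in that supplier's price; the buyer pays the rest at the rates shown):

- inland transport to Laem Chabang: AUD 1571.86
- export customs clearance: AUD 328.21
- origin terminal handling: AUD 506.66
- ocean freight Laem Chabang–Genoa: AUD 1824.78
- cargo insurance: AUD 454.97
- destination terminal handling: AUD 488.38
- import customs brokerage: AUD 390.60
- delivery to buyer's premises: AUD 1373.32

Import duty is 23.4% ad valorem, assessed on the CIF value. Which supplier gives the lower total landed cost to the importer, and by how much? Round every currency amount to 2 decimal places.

Supplier A (FCA):
CIF value = FCA price + origin terminal + freight + insurance = 360627.89 + 506.66 + 1824.78 + 454.97 = 363414.30
Import duty = 363414.30 × 23.4% = 85038.95
Buyer bears (A): 506.66 + 1824.78 + 454.97 + 488.38 + 390.60 + 1373.32 = 5038.71
Landed cost (A) = invoice 360627.89 + 5038.71 + duty 85038.95 = 450705.55
Supplier B (CFR):
CIF value = CFR price + insurance = 328162.73 + 454.97 = 328617.70
Import duty = 328617.70 × 23.4% = 76896.54
Buyer bears (B): 454.97 + 488.38 + 390.60 + 1373.32 = 2707.27
Landed cost (B) = invoice 328162.73 + 2707.27 + duty 76896.54 = 407766.54
Difference = |450705.55 − 407766.54| = 42939.01

Supplier B is cheaper by AUD 42939.01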